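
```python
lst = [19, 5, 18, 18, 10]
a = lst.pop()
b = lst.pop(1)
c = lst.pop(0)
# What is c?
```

After line 1: lst = [19, 5, 18, 18, 10]
After line 2 (pop() -> a = 10): lst = [19, 5, 18, 18]
After line 3 (pop(1) -> b = 5): lst = [19, 18, 18]
After line 4 (pop(0) -> c = 19): lst = [18, 18]

19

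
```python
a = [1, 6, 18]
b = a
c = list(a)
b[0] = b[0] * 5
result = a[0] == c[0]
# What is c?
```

After line 1: a = [1, 6, 18]
After line 2 (b = a, alias): a = [1, 6, 18], b = [1, 6, 18]
After line 3 (c = list(a) is a copy, new object): c = [1, 6, 18]
After line 4 (b[0] = 1 * 5 = 5; mutates shared a/b): a = b = [5, 6, 18], c = [1, 6, 18]
After line 5 (a[0] = 5, c[0] = 1; result = False)

[1, 6, 18]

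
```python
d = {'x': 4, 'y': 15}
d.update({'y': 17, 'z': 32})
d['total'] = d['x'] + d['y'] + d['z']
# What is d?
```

After line 1: d = {'x': 4, 'y': 15}
After line 2 (y overwritten, z added): d = {'x': 4, 'y': 17, 'z': 32}
After line 3 (total = 4 + 17 + 32 = 53): d = {'x': 4, 'y': 17, 'z': 32, 'total': 53}

{'x': 4, 'y': 17, 'z': 32, 'total': 53}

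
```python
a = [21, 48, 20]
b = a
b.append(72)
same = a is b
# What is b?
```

After line 1: a = [21, 48, 20]
After line 2 (b = a is an alias, same object): a = [21, 48, 20], b = [21, 48, 20]
After line 3 (b.append mutates the shared list): a = [21, 48, 20, 72], b = [21, 48, 20, 72]
After line 4 (same = a is b; same object -> True): same = True

[21, 48, 20, 72]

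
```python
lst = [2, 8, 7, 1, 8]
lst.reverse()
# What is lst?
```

[8, 1, 7, 8, 2]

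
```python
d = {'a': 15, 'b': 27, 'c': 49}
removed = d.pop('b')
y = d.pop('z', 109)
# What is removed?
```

After line 1: d = {'a': 15, 'b': 27, 'c': 49}
After line 2 (pop 'b' returns 27): d = {'a': 15, 'c': 49}, removed = 27
After line 3 (pop 'z' missing, returns default 109): d = {'a': 15, 'c': 49}, y = 109

27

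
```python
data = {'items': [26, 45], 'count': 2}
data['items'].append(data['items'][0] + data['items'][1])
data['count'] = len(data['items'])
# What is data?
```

After line 1: data = {'items': [26, 45], 'count': 2}
After line 2 (append 26 + 45 = 71): data = {'items': [26, 45, 71], 'count': 2}
After line 3 (count = len(items) = 3): data = {'items': [26, 45, 71], 'count': 3}

{'items': [26, 45, 71], 'count': 3}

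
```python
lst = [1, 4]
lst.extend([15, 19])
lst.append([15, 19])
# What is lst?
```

After line 1: lst = [1, 4]
After line 2 (extend unpacks [15, 19]): lst = [1, 4, 15, 19]
After line 3 (append adds [15, 19] as single element): lst = [1, 4, 15, 19, [15, 19]]

[1, 4, 15, 19, [15, 19]]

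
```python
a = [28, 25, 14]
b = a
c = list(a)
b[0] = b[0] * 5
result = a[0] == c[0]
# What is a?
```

After line 1: a = [28, 25, 14]
After line 2 (b = a, alias): a = [28, 25, 14], b = [28, 25, 14]
After line 3 (c = list(a) is a copy, new object): c = [28, 25, 14]
After line 4 (b[0] = 28 * 5 = 140; mutates shared a/b): a = b = [140, 25, 14], c = [28, 25, 14]
After line 5 (a[0] = 140, c[0] = 28; result = False)

[140, 25, 14]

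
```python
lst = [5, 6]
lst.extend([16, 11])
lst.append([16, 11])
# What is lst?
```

After line 1: lst = [5, 6]
After line 2 (extend unpacks [16, 11]): lst = [5, 6, 16, 11]
After line 3 (append adds [16, 11] as single element): lst = [5, 6, 16, 11, [16, 11]]

[5, 6, 16, 11, [16, 11]]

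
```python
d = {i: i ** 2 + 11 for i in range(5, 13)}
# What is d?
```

{5: 36, 6: 47, 7: 60, 8: 75, 9: 92, 10: 111, 11: 132, 12: 155}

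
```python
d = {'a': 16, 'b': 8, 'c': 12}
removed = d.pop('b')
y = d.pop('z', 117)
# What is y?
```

After line 1: d = {'a': 16, 'b': 8, 'c': 12}
After line 2 (pop 'b' returns 8): d = {'a': 16, 'c': 12}, removed = 8
After line 3 (pop 'z' missing, returns default 117): d = {'a': 16, 'c': 12}, y = 117

117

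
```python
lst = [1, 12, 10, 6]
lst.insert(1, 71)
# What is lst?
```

[1, 71, 12, 10, 6]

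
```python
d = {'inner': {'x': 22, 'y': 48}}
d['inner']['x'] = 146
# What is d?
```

After line 1: d = {'inner': {'x': 22, 'y': 48}}
After line 2 (inner x overwritten): d = {'inner': {'x': 146, 'y': 48}}

{'inner': {'x': 146, 'y': 48}}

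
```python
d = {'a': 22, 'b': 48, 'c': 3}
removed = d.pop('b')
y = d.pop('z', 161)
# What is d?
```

After line 1: d = {'a': 22, 'b': 48, 'c': 3}
After line 2 (pop 'b' returns 48): d = {'a': 22, 'c': 3}, removed = 48
After line 3 (pop 'z' missing, returns default 161): d = {'a': 22, 'c': 3}, y = 161

{'a': 22, 'c': 3}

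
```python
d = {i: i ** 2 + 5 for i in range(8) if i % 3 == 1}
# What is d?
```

{1: 6, 4: 21, 7: 54}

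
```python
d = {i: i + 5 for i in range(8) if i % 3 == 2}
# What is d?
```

{2: 7, 5: 10}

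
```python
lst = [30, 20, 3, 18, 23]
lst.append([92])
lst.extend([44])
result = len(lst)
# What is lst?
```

After line 1: lst = [30, 20, 3, 18, 23]
After line 2 (append adds [92] as single element): lst = [30, 20, 3, 18, 23, [92]]
After line 3 (extend unpacks [44], adds 44): lst = [30, 20, 3, 18, 23, [92], 44]
After line 4: result = len(lst) = 7

[30, 20, 3, 18, 23, [92], 44]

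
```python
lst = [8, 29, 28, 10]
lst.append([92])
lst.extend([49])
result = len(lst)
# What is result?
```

After line 1: lst = [8, 29, 28, 10]
After line 2 (append adds [92] as single element): lst = [8, 29, 28, 10, [92]]
After line 3 (extend unpacks [49], adds 49): lst = [8, 29, 28, 10, [92], 49]
After line 4: result = len(lst) = 6

6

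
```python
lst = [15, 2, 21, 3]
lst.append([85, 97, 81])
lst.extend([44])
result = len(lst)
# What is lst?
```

After line 1: lst = [15, 2, 21, 3]
After line 2 (append adds [85, 97, 81] as single element): lst = [15, 2, 21, 3, [85, 97, 81]]
After line 3 (extend unpacks [44], adds 44): lst = [15, 2, 21, 3, [85, 97, 81], 44]
After line 4: result = len(lst) = 6

[15, 2, 21, 3, [85, 97, 81], 44]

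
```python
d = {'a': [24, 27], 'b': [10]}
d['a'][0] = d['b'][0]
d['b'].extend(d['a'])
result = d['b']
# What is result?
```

After line 1: d = {'a': [24, 27], 'b': [10]}
After line 2 (a[0] = b[0] = 10): d = {'a': [10, 27], 'b': [10]}
After line 3 (b.extend(a) appends [10, 27]): d = {'a': [10, 27], 'b': [10, 10, 27]}
After line 4: result = d['b'] = [10, 10, 27]

[10, 10, 27]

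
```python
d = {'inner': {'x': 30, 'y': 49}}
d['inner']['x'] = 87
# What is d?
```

After line 1: d = {'inner': {'x': 30, 'y': 49}}
After line 2 (inner x overwritten): d = {'inner': {'x': 87, 'y': 49}}

{'inner': {'x': 87, 'y': 49}}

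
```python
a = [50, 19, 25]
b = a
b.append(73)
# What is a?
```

After line 1: a = [50, 19, 25]
After line 2 (b = a is an alias, same object): a = [50, 19, 25], b = [50, 19, 25]
After line 3 (b.append mutates the shared list): a = [50, 19, 25, 73], b = [50, 19, 25, 73]

[50, 19, 25, 73]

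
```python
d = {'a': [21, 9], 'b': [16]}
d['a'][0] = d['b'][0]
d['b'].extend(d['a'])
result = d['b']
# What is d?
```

After line 1: d = {'a': [21, 9], 'b': [16]}
After line 2 (a[0] = b[0] = 16): d = {'a': [16, 9], 'b': [16]}
After line 3 (b.extend(a) appends [16, 9]): d = {'a': [16, 9], 'b': [16, 16, 9]}
After line 4: result = d['b'] = [16, 16, 9]

{'a': [16, 9], 'b': [16, 16, 9]}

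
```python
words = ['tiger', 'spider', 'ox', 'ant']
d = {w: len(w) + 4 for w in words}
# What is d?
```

{'tiger': 9, 'spider': 10, 'ox': 6, 'ant': 7}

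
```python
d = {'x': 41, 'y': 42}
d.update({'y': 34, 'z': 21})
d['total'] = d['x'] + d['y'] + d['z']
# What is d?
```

After line 1: d = {'x': 41, 'y': 42}
After line 2 (y overwritten, z added): d = {'x': 41, 'y': 34, 'z': 21}
After line 3 (total = 41 + 34 + 21 = 96): d = {'x': 41, 'y': 34, 'z': 21, 'total': 96}

{'x': 41, 'y': 34, 'z': 21, 'total': 96}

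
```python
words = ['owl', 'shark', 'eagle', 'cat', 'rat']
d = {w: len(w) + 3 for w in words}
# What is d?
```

{'owl': 6, 'shark': 8, 'eagle': 8, 'cat': 6, 'rat': 6}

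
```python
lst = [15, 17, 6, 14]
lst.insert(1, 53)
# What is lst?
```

[15, 53, 17, 6, 14]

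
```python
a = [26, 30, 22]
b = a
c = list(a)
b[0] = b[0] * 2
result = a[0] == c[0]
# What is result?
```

After line 1: a = [26, 30, 22]
After line 2 (b = a, alias): a = [26, 30, 22], b = [26, 30, 22]
After line 3 (c = list(a) is a copy, new object): c = [26, 30, 22]
After line 4 (b[0] = 26 * 2 = 52; mutates shared a/b): a = b = [52, 30, 22], c = [26, 30, 22]
After line 5 (a[0] = 52, c[0] = 26; result = False)

False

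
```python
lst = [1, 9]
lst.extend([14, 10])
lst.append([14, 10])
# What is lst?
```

After line 1: lst = [1, 9]
After line 2 (extend unpacks [14, 10]): lst = [1, 9, 14, 10]
After line 3 (append adds [14, 10] as single element): lst = [1, 9, 14, 10, [14, 10]]

[1, 9, 14, 10, [14, 10]]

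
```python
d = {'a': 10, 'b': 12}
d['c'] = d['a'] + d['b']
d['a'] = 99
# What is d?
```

After line 1: d = {'a': 10, 'b': 12}
After line 2 (d['c'] = 10 + 12): d = {'a': 10, 'b': 12, 'c': 22}
After line 3: d = {'a': 99, 'b': 12, 'c': 22}

{'a': 99, 'b': 12, 'c': 22}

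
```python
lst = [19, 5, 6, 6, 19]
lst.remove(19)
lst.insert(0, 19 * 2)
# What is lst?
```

After line 1: lst = [19, 5, 6, 6, 19]
After line 2 (remove first 19): lst = [5, 6, 6, 19]
After line 3 (insert 38 at index 0): lst = [38, 5, 6, 6, 19]

[38, 5, 6, 6, 19]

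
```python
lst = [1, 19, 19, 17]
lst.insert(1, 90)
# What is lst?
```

[1, 90, 19, 19, 17]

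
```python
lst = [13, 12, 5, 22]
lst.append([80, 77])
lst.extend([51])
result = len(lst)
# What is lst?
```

After line 1: lst = [13, 12, 5, 22]
After line 2 (append adds [80, 77] as single element): lst = [13, 12, 5, 22, [80, 77]]
After line 3 (extend unpacks [51], adds 51): lst = [13, 12, 5, 22, [80, 77], 51]
After line 4: result = len(lst) = 6

[13, 12, 5, 22, [80, 77], 51]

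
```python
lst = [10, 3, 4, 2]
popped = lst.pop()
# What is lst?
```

[10, 3, 4]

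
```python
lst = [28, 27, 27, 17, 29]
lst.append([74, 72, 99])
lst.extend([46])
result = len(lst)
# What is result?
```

After line 1: lst = [28, 27, 27, 17, 29]
After line 2 (append adds [74, 72, 99] as single element): lst = [28, 27, 27, 17, 29, [74, 72, 99]]
After line 3 (extend unpacks [46], adds 46): lst = [28, 27, 27, 17, 29, [74, 72, 99], 46]
After line 4: result = len(lst) = 7

7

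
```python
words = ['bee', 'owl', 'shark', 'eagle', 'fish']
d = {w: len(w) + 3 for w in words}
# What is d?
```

{'bee': 6, 'owl': 6, 'shark': 8, 'eagle': 8, 'fish': 7}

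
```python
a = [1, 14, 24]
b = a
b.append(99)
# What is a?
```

After line 1: a = [1, 14, 24]
After line 2 (b = a is an alias, same object): a = [1, 14, 24], b = [1, 14, 24]
After line 3 (b.append mutates the shared list): a = [1, 14, 24, 99], b = [1, 14, 24, 99]

[1, 14, 24, 99]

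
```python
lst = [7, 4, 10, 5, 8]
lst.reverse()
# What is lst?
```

[8, 5, 10, 4, 7]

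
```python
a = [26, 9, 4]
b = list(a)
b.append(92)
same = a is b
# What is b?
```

After line 1: a = [26, 9, 4]
After line 2 (b = list(a) is a shallow copy, new object): a = [26, 9, 4], b = [26, 9, 4]
After line 3 (append only mutates b): a = [26, 9, 4], b = [26, 9, 4, 92]
After line 4 (same = a is b; different objects -> False): same = False

[26, 9, 4, 92]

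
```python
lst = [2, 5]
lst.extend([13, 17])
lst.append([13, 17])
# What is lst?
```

After line 1: lst = [2, 5]
After line 2 (extend unpacks [13, 17]): lst = [2, 5, 13, 17]
After line 3 (append adds [13, 17] as single element): lst = [2, 5, 13, 17, [13, 17]]

[2, 5, 13, 17, [13, 17]]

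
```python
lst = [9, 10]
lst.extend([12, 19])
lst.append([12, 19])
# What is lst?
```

After line 1: lst = [9, 10]
After line 2 (extend unpacks [12, 19]): lst = [9, 10, 12, 19]
After line 3 (append adds [12, 19] as single element): lst = [9, 10, 12, 19, [12, 19]]

[9, 10, 12, 19, [12, 19]]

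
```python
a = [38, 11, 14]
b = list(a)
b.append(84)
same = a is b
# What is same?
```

After line 1: a = [38, 11, 14]
After line 2 (b = list(a) is a shallow copy, new object): a = [38, 11, 14], b = [38, 11, 14]
After line 3 (append only mutates b): a = [38, 11, 14], b = [38, 11, 14, 84]
After line 4 (same = a is b; different objects -> False): same = False

False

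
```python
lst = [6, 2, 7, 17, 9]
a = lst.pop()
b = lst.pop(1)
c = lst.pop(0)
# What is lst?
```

After line 1: lst = [6, 2, 7, 17, 9]
After line 2 (pop() -> a = 9): lst = [6, 2, 7, 17]
After line 3 (pop(1) -> b = 2): lst = [6, 7, 17]
After line 4 (pop(0) -> c = 6): lst = [7, 17]

[7, 17]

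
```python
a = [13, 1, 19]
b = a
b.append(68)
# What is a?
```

After line 1: a = [13, 1, 19]
After line 2 (b = a is an alias, same object): a = [13, 1, 19], b = [13, 1, 19]
After line 3 (b.append mutates the shared list): a = [13, 1, 19, 68], b = [13, 1, 19, 68]

[13, 1, 19, 68]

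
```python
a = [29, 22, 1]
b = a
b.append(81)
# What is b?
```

After line 1: a = [29, 22, 1]
After line 2 (b = a is an alias, same object): a = [29, 22, 1], b = [29, 22, 1]
After line 3 (b.append mutates the shared list): a = [29, 22, 1, 81], b = [29, 22, 1, 81]

[29, 22, 1, 81]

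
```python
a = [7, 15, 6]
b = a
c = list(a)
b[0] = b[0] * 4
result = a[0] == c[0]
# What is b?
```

After line 1: a = [7, 15, 6]
After line 2 (b = a, alias): a = [7, 15, 6], b = [7, 15, 6]
After line 3 (c = list(a) is a copy, new object): c = [7, 15, 6]
After line 4 (b[0] = 7 * 4 = 28; mutates shared a/b): a = b = [28, 15, 6], c = [7, 15, 6]
After line 5 (a[0] = 28, c[0] = 7; result = False)

[28, 15, 6]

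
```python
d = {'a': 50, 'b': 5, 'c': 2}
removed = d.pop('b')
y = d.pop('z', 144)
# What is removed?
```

After line 1: d = {'a': 50, 'b': 5, 'c': 2}
After line 2 (pop 'b' returns 5): d = {'a': 50, 'c': 2}, removed = 5
After line 3 (pop 'z' missing, returns default 144): d = {'a': 50, 'c': 2}, y = 144

5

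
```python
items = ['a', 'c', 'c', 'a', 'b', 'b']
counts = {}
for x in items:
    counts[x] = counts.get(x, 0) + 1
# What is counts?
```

Initial: counts = {}, items = ['a', 'c', 'c', 'a', 'b', 'b']
See 'a': counts = {'a': 1}
See 'c': counts = {'a': 1, 'c': 1}
See 'c': counts = {'a': 1, 'c': 2}
See 'a': counts = {'a': 2, 'c': 2}
See 'b': counts = {'a': 2, 'c': 2, 'b': 1}
See 'b': counts = {'a': 2, 'c': 2, 'b': 2}

{'a': 2, 'c': 2, 'b': 2}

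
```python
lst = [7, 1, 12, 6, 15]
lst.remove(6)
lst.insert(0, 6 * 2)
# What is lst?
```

After line 1: lst = [7, 1, 12, 6, 15]
After line 2 (remove first 6): lst = [7, 1, 12, 15]
After line 3 (insert 12 at index 0): lst = [12, 7, 1, 12, 15]

[12, 7, 1, 12, 15]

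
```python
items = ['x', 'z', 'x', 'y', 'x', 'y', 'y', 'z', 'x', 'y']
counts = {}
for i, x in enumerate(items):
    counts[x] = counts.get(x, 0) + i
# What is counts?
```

Initial: counts = {}, items = ['x', 'z', 'x', 'y', 'x', 'y', 'y', 'z', 'x', 'y']
i=0, x='x': counts = {'x': 0}
i=1, x='z': counts = {'x': 0, 'z': 1}
i=2, x='x': counts = {'x': 2, 'z': 1}
i=3, x='y': counts = {'x': 2, 'z': 1, 'y': 3}
i=4, x='x': counts = {'x': 6, 'z': 1, 'y': 3}
i=5, x='y': counts = {'x': 6, 'z': 1, 'y': 8}
i=6, x='y': counts = {'x': 6, 'z': 1, 'y': 14}
i=7, x='z': counts = {'x': 6, 'z': 8, 'y': 14}
i=8, x='x': counts = {'x': 14, 'z': 8, 'y': 14}
i=9, x='y': counts = {'x': 14, 'z': 8, 'y': 23}

{'x': 14, 'z': 8, 'y': 23}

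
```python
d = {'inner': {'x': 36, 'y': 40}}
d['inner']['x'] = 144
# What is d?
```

After line 1: d = {'inner': {'x': 36, 'y': 40}}
After line 2 (inner x overwritten): d = {'inner': {'x': 144, 'y': 40}}

{'inner': {'x': 144, 'y': 40}}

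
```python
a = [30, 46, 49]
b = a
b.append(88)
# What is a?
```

After line 1: a = [30, 46, 49]
After line 2 (b = a is an alias, same object): a = [30, 46, 49], b = [30, 46, 49]
After line 3 (b.append mutates the shared list): a = [30, 46, 49, 88], b = [30, 46, 49, 88]

[30, 46, 49, 88]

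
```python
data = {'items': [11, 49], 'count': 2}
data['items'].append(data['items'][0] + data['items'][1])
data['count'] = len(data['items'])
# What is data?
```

After line 1: data = {'items': [11, 49], 'count': 2}
After line 2 (append 11 + 49 = 60): data = {'items': [11, 49, 60], 'count': 2}
After line 3 (count = len(items) = 3): data = {'items': [11, 49, 60], 'count': 3}

{'items': [11, 49, 60], 'count': 3}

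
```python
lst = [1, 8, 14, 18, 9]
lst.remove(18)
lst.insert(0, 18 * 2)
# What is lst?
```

After line 1: lst = [1, 8, 14, 18, 9]
After line 2 (remove first 18): lst = [1, 8, 14, 9]
After line 3 (insert 36 at index 0): lst = [36, 1, 8, 14, 9]

[36, 1, 8, 14, 9]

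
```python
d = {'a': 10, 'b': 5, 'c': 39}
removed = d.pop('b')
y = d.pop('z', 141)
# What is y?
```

After line 1: d = {'a': 10, 'b': 5, 'c': 39}
After line 2 (pop 'b' returns 5): d = {'a': 10, 'c': 39}, removed = 5
After line 3 (pop 'z' missing, returns default 141): d = {'a': 10, 'c': 39}, y = 141

141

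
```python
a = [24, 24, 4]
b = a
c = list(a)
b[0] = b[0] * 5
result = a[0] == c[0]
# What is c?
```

After line 1: a = [24, 24, 4]
After line 2 (b = a, alias): a = [24, 24, 4], b = [24, 24, 4]
After line 3 (c = list(a) is a copy, new object): c = [24, 24, 4]
After line 4 (b[0] = 24 * 5 = 120; mutates shared a/b): a = b = [120, 24, 4], c = [24, 24, 4]
After line 5 (a[0] = 120, c[0] = 24; result = False)

[24, 24, 4]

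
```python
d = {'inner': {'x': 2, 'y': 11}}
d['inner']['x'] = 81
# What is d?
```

After line 1: d = {'inner': {'x': 2, 'y': 11}}
After line 2 (inner x overwritten): d = {'inner': {'x': 81, 'y': 11}}

{'inner': {'x': 81, 'y': 11}}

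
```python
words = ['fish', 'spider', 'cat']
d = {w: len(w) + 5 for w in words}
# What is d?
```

{'fish': 9, 'spider': 11, 'cat': 8}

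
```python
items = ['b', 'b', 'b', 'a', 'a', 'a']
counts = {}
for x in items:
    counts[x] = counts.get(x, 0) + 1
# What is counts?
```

Initial: counts = {}, items = ['b', 'b', 'b', 'a', 'a', 'a']
See 'b': counts = {'b': 1}
See 'b': counts = {'b': 2}
See 'b': counts = {'b': 3}
See 'a': counts = {'b': 3, 'a': 1}
See 'a': counts = {'b': 3, 'a': 2}
See 'a': counts = {'b': 3, 'a': 3}

{'b': 3, 'a': 3}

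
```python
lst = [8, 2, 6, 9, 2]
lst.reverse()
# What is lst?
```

[2, 9, 6, 2, 8]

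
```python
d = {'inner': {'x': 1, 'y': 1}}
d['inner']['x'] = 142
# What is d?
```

After line 1: d = {'inner': {'x': 1, 'y': 1}}
After line 2 (inner x overwritten): d = {'inner': {'x': 142, 'y': 1}}

{'inner': {'x': 142, 'y': 1}}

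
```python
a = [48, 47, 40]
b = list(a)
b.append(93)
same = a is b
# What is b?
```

After line 1: a = [48, 47, 40]
After line 2 (b = list(a) is a shallow copy, new object): a = [48, 47, 40], b = [48, 47, 40]
After line 3 (append only mutates b): a = [48, 47, 40], b = [48, 47, 40, 93]
After line 4 (same = a is b; different objects -> False): same = False

[48, 47, 40, 93]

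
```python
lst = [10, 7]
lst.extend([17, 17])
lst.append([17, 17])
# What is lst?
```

After line 1: lst = [10, 7]
After line 2 (extend unpacks [17, 17]): lst = [10, 7, 17, 17]
After line 3 (append adds [17, 17] as single element): lst = [10, 7, 17, 17, [17, 17]]

[10, 7, 17, 17, [17, 17]]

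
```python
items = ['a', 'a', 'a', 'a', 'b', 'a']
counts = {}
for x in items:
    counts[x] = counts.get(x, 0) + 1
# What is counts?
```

Initial: counts = {}, items = ['a', 'a', 'a', 'a', 'b', 'a']
See 'a': counts = {'a': 1}
See 'a': counts = {'a': 2}
See 'a': counts = {'a': 3}
See 'a': counts = {'a': 4}
See 'b': counts = {'a': 4, 'b': 1}
See 'a': counts = {'a': 5, 'b': 1}

{'a': 5, 'b': 1}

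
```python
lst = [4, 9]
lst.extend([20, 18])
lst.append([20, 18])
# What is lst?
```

After line 1: lst = [4, 9]
After line 2 (extend unpacks [20, 18]): lst = [4, 9, 20, 18]
After line 3 (append adds [20, 18] as single element): lst = [4, 9, 20, 18, [20, 18]]

[4, 9, 20, 18, [20, 18]]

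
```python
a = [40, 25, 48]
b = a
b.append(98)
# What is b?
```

After line 1: a = [40, 25, 48]
After line 2 (b = a is an alias, same object): a = [40, 25, 48], b = [40, 25, 48]
After line 3 (b.append mutates the shared list): a = [40, 25, 48, 98], b = [40, 25, 48, 98]

[40, 25, 48, 98]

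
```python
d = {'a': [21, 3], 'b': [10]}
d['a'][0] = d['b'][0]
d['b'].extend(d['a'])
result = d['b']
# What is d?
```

After line 1: d = {'a': [21, 3], 'b': [10]}
After line 2 (a[0] = b[0] = 10): d = {'a': [10, 3], 'b': [10]}
After line 3 (b.extend(a) appends [10, 3]): d = {'a': [10, 3], 'b': [10, 10, 3]}
After line 4: result = d['b'] = [10, 10, 3]

{'a': [10, 3], 'b': [10, 10, 3]}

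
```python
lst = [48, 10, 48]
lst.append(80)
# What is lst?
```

[48, 10, 48, 80]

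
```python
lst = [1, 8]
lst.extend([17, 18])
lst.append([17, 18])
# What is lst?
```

After line 1: lst = [1, 8]
After line 2 (extend unpacks [17, 18]): lst = [1, 8, 17, 18]
After line 3 (append adds [17, 18] as single element): lst = [1, 8, 17, 18, [17, 18]]

[1, 8, 17, 18, [17, 18]]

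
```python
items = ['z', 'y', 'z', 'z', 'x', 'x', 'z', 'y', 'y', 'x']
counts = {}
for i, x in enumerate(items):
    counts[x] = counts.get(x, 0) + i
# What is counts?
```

Initial: counts = {}, items = ['z', 'y', 'z', 'z', 'x', 'x', 'z', 'y', 'y', 'x']
i=0, x='z': counts = {'z': 0}
i=1, x='y': counts = {'z': 0, 'y': 1}
i=2, x='z': counts = {'z': 2, 'y': 1}
i=3, x='z': counts = {'z': 5, 'y': 1}
i=4, x='x': counts = {'z': 5, 'y': 1, 'x': 4}
i=5, x='x': counts = {'z': 5, 'y': 1, 'x': 9}
i=6, x='z': counts = {'z': 11, 'y': 1, 'x': 9}
i=7, x='y': counts = {'z': 11, 'y': 8, 'x': 9}
i=8, x='y': counts = {'z': 11, 'y': 16, 'x': 9}
i=9, x='x': counts = {'z': 11, 'y': 16, 'x': 18}

{'z': 11, 'y': 16, 'x': 18}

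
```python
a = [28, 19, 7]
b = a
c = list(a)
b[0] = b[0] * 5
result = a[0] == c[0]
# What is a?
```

After line 1: a = [28, 19, 7]
After line 2 (b = a, alias): a = [28, 19, 7], b = [28, 19, 7]
After line 3 (c = list(a) is a copy, new object): c = [28, 19, 7]
After line 4 (b[0] = 28 * 5 = 140; mutates shared a/b): a = b = [140, 19, 7], c = [28, 19, 7]
After line 5 (a[0] = 140, c[0] = 28; result = False)

[140, 19, 7]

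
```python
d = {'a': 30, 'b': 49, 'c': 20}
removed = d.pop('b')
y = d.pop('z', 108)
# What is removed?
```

After line 1: d = {'a': 30, 'b': 49, 'c': 20}
After line 2 (pop 'b' returns 49): d = {'a': 30, 'c': 20}, removed = 49
After line 3 (pop 'z' missing, returns default 108): d = {'a': 30, 'c': 20}, y = 108

49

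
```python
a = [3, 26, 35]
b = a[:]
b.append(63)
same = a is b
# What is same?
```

After line 1: a = [3, 26, 35]
After line 2 (b = a[:] is a shallow copy, new object): a = [3, 26, 35], b = [3, 26, 35]
After line 3 (append only mutates b): a = [3, 26, 35], b = [3, 26, 35, 63]
After line 4 (same = a is b; different objects -> False): same = False

False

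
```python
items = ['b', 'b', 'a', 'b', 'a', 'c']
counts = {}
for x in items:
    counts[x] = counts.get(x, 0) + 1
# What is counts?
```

Initial: counts = {}, items = ['b', 'b', 'a', 'b', 'a', 'c']
See 'b': counts = {'b': 1}
See 'b': counts = {'b': 2}
See 'a': counts = {'b': 2, 'a': 1}
See 'b': counts = {'b': 3, 'a': 1}
See 'a': counts = {'b': 3, 'a': 2}
See 'c': counts = {'b': 3, 'a': 2, 'c': 1}

{'b': 3, 'a': 2, 'c': 1}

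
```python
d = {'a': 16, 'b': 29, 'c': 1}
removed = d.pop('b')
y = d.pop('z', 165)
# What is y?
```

After line 1: d = {'a': 16, 'b': 29, 'c': 1}
After line 2 (pop 'b' returns 29): d = {'a': 16, 'c': 1}, removed = 29
After line 3 (pop 'z' missing, returns default 165): d = {'a': 16, 'c': 1}, y = 165

165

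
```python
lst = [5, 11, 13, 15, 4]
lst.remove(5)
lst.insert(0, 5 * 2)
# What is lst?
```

After line 1: lst = [5, 11, 13, 15, 4]
After line 2 (remove first 5): lst = [11, 13, 15, 4]
After line 3 (insert 10 at index 0): lst = [10, 11, 13, 15, 4]

[10, 11, 13, 15, 4]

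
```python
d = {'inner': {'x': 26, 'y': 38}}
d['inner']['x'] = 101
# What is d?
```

After line 1: d = {'inner': {'x': 26, 'y': 38}}
After line 2 (inner x overwritten): d = {'inner': {'x': 101, 'y': 38}}

{'inner': {'x': 101, 'y': 38}}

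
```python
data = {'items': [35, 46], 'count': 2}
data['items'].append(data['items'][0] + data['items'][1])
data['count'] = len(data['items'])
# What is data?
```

After line 1: data = {'items': [35, 46], 'count': 2}
After line 2 (append 35 + 46 = 81): data = {'items': [35, 46, 81], 'count': 2}
After line 3 (count = len(items) = 3): data = {'items': [35, 46, 81], 'count': 3}

{'items': [35, 46, 81], 'count': 3}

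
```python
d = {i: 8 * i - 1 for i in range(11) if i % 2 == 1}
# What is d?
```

{1: 7, 3: 23, 5: 39, 7: 55, 9: 71}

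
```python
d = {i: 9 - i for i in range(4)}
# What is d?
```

{0: 9, 1: 8, 2: 7, 3: 6}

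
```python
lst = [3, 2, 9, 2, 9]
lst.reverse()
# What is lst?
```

[9, 2, 9, 2, 3]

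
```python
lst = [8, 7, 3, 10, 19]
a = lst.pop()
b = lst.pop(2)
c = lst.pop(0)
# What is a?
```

After line 1: lst = [8, 7, 3, 10, 19]
After line 2 (pop() -> a = 19): lst = [8, 7, 3, 10]
After line 3 (pop(2) -> b = 3): lst = [8, 7, 10]
After line 4 (pop(0) -> c = 8): lst = [7, 10]

19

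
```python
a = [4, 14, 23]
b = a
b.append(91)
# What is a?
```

After line 1: a = [4, 14, 23]
After line 2 (b = a is an alias, same object): a = [4, 14, 23], b = [4, 14, 23]
After line 3 (b.append mutates the shared list): a = [4, 14, 23, 91], b = [4, 14, 23, 91]

[4, 14, 23, 91]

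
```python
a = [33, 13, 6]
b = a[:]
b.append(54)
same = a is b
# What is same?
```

After line 1: a = [33, 13, 6]
After line 2 (b = a[:] is a shallow copy, new object): a = [33, 13, 6], b = [33, 13, 6]
After line 3 (append only mutates b): a = [33, 13, 6], b = [33, 13, 6, 54]
After line 4 (same = a is b; different objects -> False): same = False

False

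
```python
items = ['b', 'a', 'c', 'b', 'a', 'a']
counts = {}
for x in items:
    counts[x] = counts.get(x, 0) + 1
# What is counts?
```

Initial: counts = {}, items = ['b', 'a', 'c', 'b', 'a', 'a']
See 'b': counts = {'b': 1}
See 'a': counts = {'b': 1, 'a': 1}
See 'c': counts = {'b': 1, 'a': 1, 'c': 1}
See 'b': counts = {'b': 2, 'a': 1, 'c': 1}
See 'a': counts = {'b': 2, 'a': 2, 'c': 1}
See 'a': counts = {'b': 2, 'a': 3, 'c': 1}

{'b': 2, 'a': 3, 'c': 1}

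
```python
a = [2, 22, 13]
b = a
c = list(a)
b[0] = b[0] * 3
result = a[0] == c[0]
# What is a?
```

After line 1: a = [2, 22, 13]
After line 2 (b = a, alias): a = [2, 22, 13], b = [2, 22, 13]
After line 3 (c = list(a) is a copy, new object): c = [2, 22, 13]
After line 4 (b[0] = 2 * 3 = 6; mutates shared a/b): a = b = [6, 22, 13], c = [2, 22, 13]
After line 5 (a[0] = 6, c[0] = 2; result = False)

[6, 22, 13]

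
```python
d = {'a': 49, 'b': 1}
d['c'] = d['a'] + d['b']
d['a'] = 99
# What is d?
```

After line 1: d = {'a': 49, 'b': 1}
After line 2 (d['c'] = 49 + 1): d = {'a': 49, 'b': 1, 'c': 50}
After line 3: d = {'a': 99, 'b': 1, 'c': 50}

{'a': 99, 'b': 1, 'c': 50}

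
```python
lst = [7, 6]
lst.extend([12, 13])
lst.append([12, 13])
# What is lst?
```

After line 1: lst = [7, 6]
After line 2 (extend unpacks [12, 13]): lst = [7, 6, 12, 13]
After line 3 (append adds [12, 13] as single element): lst = [7, 6, 12, 13, [12, 13]]

[7, 6, 12, 13, [12, 13]]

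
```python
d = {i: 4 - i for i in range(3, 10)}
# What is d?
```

{3: 1, 4: 0, 5: -1, 6: -2, 7: -3, 8: -4, 9: -5}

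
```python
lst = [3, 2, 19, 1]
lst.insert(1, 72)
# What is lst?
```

[3, 72, 2, 19, 1]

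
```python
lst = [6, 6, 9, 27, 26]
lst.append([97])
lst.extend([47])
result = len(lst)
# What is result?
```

After line 1: lst = [6, 6, 9, 27, 26]
After line 2 (append adds [97] as single element): lst = [6, 6, 9, 27, 26, [97]]
After line 3 (extend unpacks [47], adds 47): lst = [6, 6, 9, 27, 26, [97], 47]
After line 4: result = len(lst) = 7

7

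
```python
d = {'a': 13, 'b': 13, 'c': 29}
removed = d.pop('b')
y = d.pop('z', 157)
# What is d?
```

After line 1: d = {'a': 13, 'b': 13, 'c': 29}
After line 2 (pop 'b' returns 13): d = {'a': 13, 'c': 29}, removed = 13
After line 3 (pop 'z' missing, returns default 157): d = {'a': 13, 'c': 29}, y = 157

{'a': 13, 'c': 29}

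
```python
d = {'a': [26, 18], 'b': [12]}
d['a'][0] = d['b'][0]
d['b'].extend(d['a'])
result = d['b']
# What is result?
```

After line 1: d = {'a': [26, 18], 'b': [12]}
After line 2 (a[0] = b[0] = 12): d = {'a': [12, 18], 'b': [12]}
After line 3 (b.extend(a) appends [12, 18]): d = {'a': [12, 18], 'b': [12, 12, 18]}
After line 4: result = d['b'] = [12, 12, 18]

[12, 12, 18]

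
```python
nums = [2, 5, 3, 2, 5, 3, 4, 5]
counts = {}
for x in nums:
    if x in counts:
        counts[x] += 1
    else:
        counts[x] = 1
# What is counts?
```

Initial: counts = {}, nums = [2, 5, 3, 2, 5, 3, 4, 5]
See 2: counts = {2: 1}
See 5: counts = {2: 1, 5: 1}
See 3: counts = {2: 1, 5: 1, 3: 1}
See 2: counts = {2: 2, 5: 1, 3: 1}
See 5: counts = {2: 2, 5: 2, 3: 1}
See 3: counts = {2: 2, 5: 2, 3: 2}
See 4: counts = {2: 2, 5: 2, 3: 2, 4: 1}
See 5: counts = {2: 2, 5: 3, 3: 2, 4: 1}

{2: 2, 5: 3, 3: 2, 4: 1}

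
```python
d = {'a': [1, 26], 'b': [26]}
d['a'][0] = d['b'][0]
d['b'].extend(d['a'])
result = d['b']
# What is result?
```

After line 1: d = {'a': [1, 26], 'b': [26]}
After line 2 (a[0] = b[0] = 26): d = {'a': [26, 26], 'b': [26]}
After line 3 (b.extend(a) appends [26, 26]): d = {'a': [26, 26], 'b': [26, 26, 26]}
After line 4: result = d['b'] = [26, 26, 26]

[26, 26, 26]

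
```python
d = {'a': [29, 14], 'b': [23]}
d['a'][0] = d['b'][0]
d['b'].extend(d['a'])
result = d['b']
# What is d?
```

After line 1: d = {'a': [29, 14], 'b': [23]}
After line 2 (a[0] = b[0] = 23): d = {'a': [23, 14], 'b': [23]}
After line 3 (b.extend(a) appends [23, 14]): d = {'a': [23, 14], 'b': [23, 23, 14]}
After line 4: result = d['b'] = [23, 23, 14]

{'a': [23, 14], 'b': [23, 23, 14]}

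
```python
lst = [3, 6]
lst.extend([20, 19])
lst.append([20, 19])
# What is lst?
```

After line 1: lst = [3, 6]
After line 2 (extend unpacks [20, 19]): lst = [3, 6, 20, 19]
After line 3 (append adds [20, 19] as single element): lst = [3, 6, 20, 19, [20, 19]]

[3, 6, 20, 19, [20, 19]]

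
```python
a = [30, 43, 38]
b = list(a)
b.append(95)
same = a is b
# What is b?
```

After line 1: a = [30, 43, 38]
After line 2 (b = list(a) is a shallow copy, new object): a = [30, 43, 38], b = [30, 43, 38]
After line 3 (append only mutates b): a = [30, 43, 38], b = [30, 43, 38, 95]
After line 4 (same = a is b; different objects -> False): same = False

[30, 43, 38, 95]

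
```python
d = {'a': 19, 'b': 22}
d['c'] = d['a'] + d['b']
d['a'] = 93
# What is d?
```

After line 1: d = {'a': 19, 'b': 22}
After line 2 (d['c'] = 19 + 22): d = {'a': 19, 'b': 22, 'c': 41}
After line 3: d = {'a': 93, 'b': 22, 'c': 41}

{'a': 93, 'b': 22, 'c': 41}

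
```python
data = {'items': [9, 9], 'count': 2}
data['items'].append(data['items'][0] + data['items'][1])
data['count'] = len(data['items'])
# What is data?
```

After line 1: data = {'items': [9, 9], 'count': 2}
After line 2 (append 9 + 9 = 18): data = {'items': [9, 9, 18], 'count': 2}
After line 3 (count = len(items) = 3): data = {'items': [9, 9, 18], 'count': 3}

{'items': [9, 9, 18], 'count': 3}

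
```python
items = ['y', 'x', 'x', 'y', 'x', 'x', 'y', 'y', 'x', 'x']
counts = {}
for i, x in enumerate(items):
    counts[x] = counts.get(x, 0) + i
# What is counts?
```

Initial: counts = {}, items = ['y', 'x', 'x', 'y', 'x', 'x', 'y', 'y', 'x', 'x']
i=0, x='y': counts = {'y': 0}
i=1, x='x': counts = {'y': 0, 'x': 1}
i=2, x='x': counts = {'y': 0, 'x': 3}
i=3, x='y': counts = {'y': 3, 'x': 3}
i=4, x='x': counts = {'y': 3, 'x': 7}
i=5, x='x': counts = {'y': 3, 'x': 12}
i=6, x='y': counts = {'y': 9, 'x': 12}
i=7, x='y': counts = {'y': 16, 'x': 12}
i=8, x='x': counts = {'y': 16, 'x': 20}
i=9, x='x': counts = {'y': 16, 'x': 29}

{'y': 16, 'x': 29}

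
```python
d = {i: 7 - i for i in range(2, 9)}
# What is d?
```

{2: 5, 3: 4, 4: 3, 5: 2, 6: 1, 7: 0, 8: -1}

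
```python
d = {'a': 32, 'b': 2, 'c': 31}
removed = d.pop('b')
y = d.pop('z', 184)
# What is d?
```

After line 1: d = {'a': 32, 'b': 2, 'c': 31}
After line 2 (pop 'b' returns 2): d = {'a': 32, 'c': 31}, removed = 2
After line 3 (pop 'z' missing, returns default 184): d = {'a': 32, 'c': 31}, y = 184

{'a': 32, 'c': 31}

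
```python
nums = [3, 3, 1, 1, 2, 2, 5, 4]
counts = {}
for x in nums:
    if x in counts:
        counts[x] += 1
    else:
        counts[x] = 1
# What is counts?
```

Initial: counts = {}, nums = [3, 3, 1, 1, 2, 2, 5, 4]
See 3: counts = {3: 1}
See 3: counts = {3: 2}
See 1: counts = {3: 2, 1: 1}
See 1: counts = {3: 2, 1: 2}
See 2: counts = {3: 2, 1: 2, 2: 1}
See 2: counts = {3: 2, 1: 2, 2: 2}
See 5: counts = {3: 2, 1: 2, 2: 2, 5: 1}
See 4: counts = {3: 2, 1: 2, 2: 2, 5: 1, 4: 1}

{3: 2, 1: 2, 2: 2, 5: 1, 4: 1}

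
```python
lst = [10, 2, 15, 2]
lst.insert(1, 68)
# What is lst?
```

[10, 68, 2, 15, 2]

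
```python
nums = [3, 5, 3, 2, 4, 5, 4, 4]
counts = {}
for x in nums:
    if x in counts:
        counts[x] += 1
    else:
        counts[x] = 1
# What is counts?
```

Initial: counts = {}, nums = [3, 5, 3, 2, 4, 5, 4, 4]
See 3: counts = {3: 1}
See 5: counts = {3: 1, 5: 1}
See 3: counts = {3: 2, 5: 1}
See 2: counts = {3: 2, 5: 1, 2: 1}
See 4: counts = {3: 2, 5: 1, 2: 1, 4: 1}
See 5: counts = {3: 2, 5: 2, 2: 1, 4: 1}
See 4: counts = {3: 2, 5: 2, 2: 1, 4: 2}
See 4: counts = {3: 2, 5: 2, 2: 1, 4: 3}

{3: 2, 5: 2, 2: 1, 4: 3}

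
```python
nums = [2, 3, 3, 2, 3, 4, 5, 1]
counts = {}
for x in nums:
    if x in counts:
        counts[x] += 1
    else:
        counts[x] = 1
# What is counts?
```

Initial: counts = {}, nums = [2, 3, 3, 2, 3, 4, 5, 1]
See 2: counts = {2: 1}
See 3: counts = {2: 1, 3: 1}
See 3: counts = {2: 1, 3: 2}
See 2: counts = {2: 2, 3: 2}
See 3: counts = {2: 2, 3: 3}
See 4: counts = {2: 2, 3: 3, 4: 1}
See 5: counts = {2: 2, 3: 3, 4: 1, 5: 1}
See 1: counts = {2: 2, 3: 3, 4: 1, 5: 1, 1: 1}

{2: 2, 3: 3, 4: 1, 5: 1, 1: 1}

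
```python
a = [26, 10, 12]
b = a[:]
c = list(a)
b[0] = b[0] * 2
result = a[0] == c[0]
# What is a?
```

After line 1: a = [26, 10, 12]
After line 2 (b = a[:], copy): a = [26, 10, 12], b = [26, 10, 12]
After line 3 (c = list(a) is a copy, new object): c = [26, 10, 12]
After line 4 (b[0] = 26 * 2 = 52; only b mutates (copy)): a = [26, 10, 12], b = [52, 10, 12], c = [26, 10, 12]
After line 5 (a[0] = 26, c[0] = 26; result = True)

[26, 10, 12]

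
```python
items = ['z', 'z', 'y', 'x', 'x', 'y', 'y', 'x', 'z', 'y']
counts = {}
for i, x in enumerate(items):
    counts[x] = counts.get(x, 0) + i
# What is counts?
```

Initial: counts = {}, items = ['z', 'z', 'y', 'x', 'x', 'y', 'y', 'x', 'z', 'y']
i=0, x='z': counts = {'z': 0}
i=1, x='z': counts = {'z': 1}
i=2, x='y': counts = {'z': 1, 'y': 2}
i=3, x='x': counts = {'z': 1, 'y': 2, 'x': 3}
i=4, x='x': counts = {'z': 1, 'y': 2, 'x': 7}
i=5, x='y': counts = {'z': 1, 'y': 7, 'x': 7}
i=6, x='y': counts = {'z': 1, 'y': 13, 'x': 7}
i=7, x='x': counts = {'z': 1, 'y': 13, 'x': 14}
i=8, x='z': counts = {'z': 9, 'y': 13, 'x': 14}
i=9, x='y': counts = {'z': 9, 'y': 22, 'x': 14}

{'z': 9, 'y': 22, 'x': 14}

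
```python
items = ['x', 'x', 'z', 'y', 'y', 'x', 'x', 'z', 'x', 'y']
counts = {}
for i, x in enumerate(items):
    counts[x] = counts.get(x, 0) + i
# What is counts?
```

Initial: counts = {}, items = ['x', 'x', 'z', 'y', 'y', 'x', 'x', 'z', 'x', 'y']
i=0, x='x': counts = {'x': 0}
i=1, x='x': counts = {'x': 1}
i=2, x='z': counts = {'x': 1, 'z': 2}
i=3, x='y': counts = {'x': 1, 'z': 2, 'y': 3}
i=4, x='y': counts = {'x': 1, 'z': 2, 'y': 7}
i=5, x='x': counts = {'x': 6, 'z': 2, 'y': 7}
i=6, x='x': counts = {'x': 12, 'z': 2, 'y': 7}
i=7, x='z': counts = {'x': 12, 'z': 9, 'y': 7}
i=8, x='x': counts = {'x': 20, 'z': 9, 'y': 7}
i=9, x='y': counts = {'x': 20, 'z': 9, 'y': 16}

{'x': 20, 'z': 9, 'y': 16}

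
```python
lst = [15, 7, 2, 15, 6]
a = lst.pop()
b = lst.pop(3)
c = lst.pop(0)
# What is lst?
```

After line 1: lst = [15, 7, 2, 15, 6]
After line 2 (pop() -> a = 6): lst = [15, 7, 2, 15]
After line 3 (pop(3) -> b = 15): lst = [15, 7, 2]
After line 4 (pop(0) -> c = 15): lst = [7, 2]

[7, 2]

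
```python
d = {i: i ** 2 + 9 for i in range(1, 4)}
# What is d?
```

{1: 10, 2: 13, 3: 18}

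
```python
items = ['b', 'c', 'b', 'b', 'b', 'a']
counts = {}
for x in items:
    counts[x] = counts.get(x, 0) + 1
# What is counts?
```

Initial: counts = {}, items = ['b', 'c', 'b', 'b', 'b', 'a']
See 'b': counts = {'b': 1}
See 'c': counts = {'b': 1, 'c': 1}
See 'b': counts = {'b': 2, 'c': 1}
See 'b': counts = {'b': 3, 'c': 1}
See 'b': counts = {'b': 4, 'c': 1}
See 'a': counts = {'b': 4, 'c': 1, 'a': 1}

{'b': 4, 'c': 1, 'a': 1}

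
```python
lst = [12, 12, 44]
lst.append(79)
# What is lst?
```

[12, 12, 44, 79]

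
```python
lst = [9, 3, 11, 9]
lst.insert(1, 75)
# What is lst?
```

[9, 75, 3, 11, 9]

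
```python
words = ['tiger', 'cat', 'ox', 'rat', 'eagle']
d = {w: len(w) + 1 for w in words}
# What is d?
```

{'tiger': 6, 'cat': 4, 'ox': 3, 'rat': 4, 'eagle': 6}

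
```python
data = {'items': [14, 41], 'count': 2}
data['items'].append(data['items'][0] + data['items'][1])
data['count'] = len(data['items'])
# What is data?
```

After line 1: data = {'items': [14, 41], 'count': 2}
After line 2 (append 14 + 41 = 55): data = {'items': [14, 41, 55], 'count': 2}
After line 3 (count = len(items) = 3): data = {'items': [14, 41, 55], 'count': 3}

{'items': [14, 41, 55], 'count': 3}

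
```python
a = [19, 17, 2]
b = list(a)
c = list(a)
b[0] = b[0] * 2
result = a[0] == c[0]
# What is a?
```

After line 1: a = [19, 17, 2]
After line 2 (b = list(a), copy): a = [19, 17, 2], b = [19, 17, 2]
After line 3 (c = list(a) is a copy, new object): c = [19, 17, 2]
After line 4 (b[0] = 19 * 2 = 38; only b mutates (copy)): a = [19, 17, 2], b = [38, 17, 2], c = [19, 17, 2]
After line 5 (a[0] = 19, c[0] = 19; result = True)

[19, 17, 2]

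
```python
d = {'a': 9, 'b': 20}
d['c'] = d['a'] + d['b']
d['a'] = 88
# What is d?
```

After line 1: d = {'a': 9, 'b': 20}
After line 2 (d['c'] = 9 + 20): d = {'a': 9, 'b': 20, 'c': 29}
After line 3: d = {'a': 88, 'b': 20, 'c': 29}

{'a': 88, 'b': 20, 'c': 29}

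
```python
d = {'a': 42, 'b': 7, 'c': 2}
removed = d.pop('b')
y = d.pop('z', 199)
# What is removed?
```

After line 1: d = {'a': 42, 'b': 7, 'c': 2}
After line 2 (pop 'b' returns 7): d = {'a': 42, 'c': 2}, removed = 7
After line 3 (pop 'z' missing, returns default 199): d = {'a': 42, 'c': 2}, y = 199

7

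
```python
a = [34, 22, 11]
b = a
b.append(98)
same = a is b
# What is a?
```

After line 1: a = [34, 22, 11]
After line 2 (b = a is an alias, same object): a = [34, 22, 11], b = [34, 22, 11]
After line 3 (b.append mutates the shared list): a = [34, 22, 11, 98], b = [34, 22, 11, 98]
After line 4 (same = a is b; same object -> True): same = True

[34, 22, 11, 98]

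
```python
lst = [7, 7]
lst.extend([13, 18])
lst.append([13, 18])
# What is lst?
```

After line 1: lst = [7, 7]
After line 2 (extend unpacks [13, 18]): lst = [7, 7, 13, 18]
After line 3 (append adds [13, 18] as single element): lst = [7, 7, 13, 18, [13, 18]]

[7, 7, 13, 18, [13, 18]]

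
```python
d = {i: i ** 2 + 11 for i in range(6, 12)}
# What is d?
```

{6: 47, 7: 60, 8: 75, 9: 92, 10: 111, 11: 132}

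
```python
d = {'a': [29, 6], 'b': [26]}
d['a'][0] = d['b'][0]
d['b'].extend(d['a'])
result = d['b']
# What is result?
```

After line 1: d = {'a': [29, 6], 'b': [26]}
After line 2 (a[0] = b[0] = 26): d = {'a': [26, 6], 'b': [26]}
After line 3 (b.extend(a) appends [26, 6]): d = {'a': [26, 6], 'b': [26, 26, 6]}
After line 4: result = d['b'] = [26, 26, 6]

[26, 26, 6]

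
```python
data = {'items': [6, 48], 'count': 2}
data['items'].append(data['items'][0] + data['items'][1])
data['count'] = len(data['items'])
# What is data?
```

After line 1: data = {'items': [6, 48], 'count': 2}
After line 2 (append 6 + 48 = 54): data = {'items': [6, 48, 54], 'count': 2}
After line 3 (count = len(items) = 3): data = {'items': [6, 48, 54], 'count': 3}

{'items': [6, 48, 54], 'count': 3}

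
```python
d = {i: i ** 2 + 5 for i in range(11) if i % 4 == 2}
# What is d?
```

{2: 9, 6: 41, 10: 105}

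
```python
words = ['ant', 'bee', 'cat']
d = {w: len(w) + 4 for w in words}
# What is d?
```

{'ant': 7, 'bee': 7, 'cat': 7}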